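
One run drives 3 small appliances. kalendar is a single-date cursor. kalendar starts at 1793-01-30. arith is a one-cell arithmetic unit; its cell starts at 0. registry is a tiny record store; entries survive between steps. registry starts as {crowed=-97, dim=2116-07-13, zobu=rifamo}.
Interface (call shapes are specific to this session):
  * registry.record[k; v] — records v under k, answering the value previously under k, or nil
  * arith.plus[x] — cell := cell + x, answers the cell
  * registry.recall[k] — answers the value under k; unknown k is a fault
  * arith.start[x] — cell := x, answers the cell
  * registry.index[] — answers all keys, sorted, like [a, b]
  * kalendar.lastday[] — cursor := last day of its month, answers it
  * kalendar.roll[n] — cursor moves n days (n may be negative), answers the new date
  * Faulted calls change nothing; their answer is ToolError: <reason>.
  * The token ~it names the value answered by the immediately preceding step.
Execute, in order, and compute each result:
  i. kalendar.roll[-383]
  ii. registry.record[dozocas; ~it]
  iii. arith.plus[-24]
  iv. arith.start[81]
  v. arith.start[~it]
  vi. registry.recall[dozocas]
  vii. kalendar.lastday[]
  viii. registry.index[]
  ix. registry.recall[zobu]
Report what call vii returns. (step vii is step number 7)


[in] kalendar.roll n→-383
[out] 1792-01-13
[in] registry.record k→dozocas v→~it
[out] nil
[in] arith.plus x→-24
[out] -24
[in] arith.start x→81
[out] 81
[in] arith.start x→~it
[out] 81
[in] registry.recall k→dozocas
[out] 1792-01-13
[in] kalendar.lastday
[out] 1792-01-31
[in] registry.index
[out] [crowed, dim, dozocas, zobu]
[in] registry.recall k→zobu
[out] rifamo

Answer: 1792-01-31


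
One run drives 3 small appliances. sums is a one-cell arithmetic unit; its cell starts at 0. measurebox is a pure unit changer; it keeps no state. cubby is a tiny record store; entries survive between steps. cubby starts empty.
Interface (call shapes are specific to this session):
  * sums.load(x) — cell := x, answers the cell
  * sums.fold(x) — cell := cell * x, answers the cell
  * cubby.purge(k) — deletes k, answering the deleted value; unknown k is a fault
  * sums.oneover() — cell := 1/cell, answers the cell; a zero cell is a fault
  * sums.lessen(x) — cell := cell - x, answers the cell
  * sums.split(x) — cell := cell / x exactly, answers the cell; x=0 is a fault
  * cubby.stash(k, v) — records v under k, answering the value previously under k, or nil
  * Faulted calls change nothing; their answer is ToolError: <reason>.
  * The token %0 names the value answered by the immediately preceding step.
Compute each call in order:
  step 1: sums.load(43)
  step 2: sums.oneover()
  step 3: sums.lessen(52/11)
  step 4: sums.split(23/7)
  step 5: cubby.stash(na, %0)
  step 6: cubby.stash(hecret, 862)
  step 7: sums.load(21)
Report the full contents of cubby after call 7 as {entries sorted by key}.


-- load(43) => 43
-- oneover() => 1/43
-- lessen(52/11) => -2225/473
-- split(23/7) => -15575/10879
-- stash(na, %0) => nil
-- stash(hecret, 862) => nil
-- load(21) => 21

Answer: {hecret=862, na=-15575/10879}


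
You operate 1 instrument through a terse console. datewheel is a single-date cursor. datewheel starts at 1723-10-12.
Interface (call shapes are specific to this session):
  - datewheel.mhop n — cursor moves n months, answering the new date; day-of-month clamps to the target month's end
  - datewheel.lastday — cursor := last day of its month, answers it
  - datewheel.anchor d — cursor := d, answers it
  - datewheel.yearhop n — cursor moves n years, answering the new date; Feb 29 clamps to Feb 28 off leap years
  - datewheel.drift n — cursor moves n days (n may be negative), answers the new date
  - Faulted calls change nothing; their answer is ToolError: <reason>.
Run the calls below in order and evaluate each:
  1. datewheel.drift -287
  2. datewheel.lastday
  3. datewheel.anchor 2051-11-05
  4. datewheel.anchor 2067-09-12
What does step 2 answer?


% 1. datewheel.drift(n: -287) -> 1722-12-29
% 2. datewheel.lastday() -> 1722-12-31
% 3. datewheel.anchor(d: 2051-11-05) -> 2051-11-05
% 4. datewheel.anchor(d: 2067-09-12) -> 2067-09-12

Answer: 1722-12-31


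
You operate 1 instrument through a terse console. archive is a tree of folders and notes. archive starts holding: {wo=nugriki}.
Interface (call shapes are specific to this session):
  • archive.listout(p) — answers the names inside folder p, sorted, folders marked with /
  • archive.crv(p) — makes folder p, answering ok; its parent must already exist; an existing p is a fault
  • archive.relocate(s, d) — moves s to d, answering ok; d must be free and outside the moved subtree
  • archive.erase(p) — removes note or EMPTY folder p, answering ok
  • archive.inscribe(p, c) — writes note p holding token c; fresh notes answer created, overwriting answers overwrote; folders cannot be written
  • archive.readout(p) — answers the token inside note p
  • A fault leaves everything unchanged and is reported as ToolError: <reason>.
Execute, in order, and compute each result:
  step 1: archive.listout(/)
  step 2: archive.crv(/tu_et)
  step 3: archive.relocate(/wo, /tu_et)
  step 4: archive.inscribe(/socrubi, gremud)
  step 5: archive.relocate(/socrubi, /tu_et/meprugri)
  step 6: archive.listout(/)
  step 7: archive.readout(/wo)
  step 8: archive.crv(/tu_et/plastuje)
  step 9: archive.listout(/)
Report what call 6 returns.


Answer: [tu_et/, wo]

Derivation:
> listout p=/
  [wo]
> crv p=/tu_et
  ok
> relocate s=/wo d=/tu_et
  ToolError: exists
> inscribe p=/socrubi c=gremud
  created
> relocate s=/socrubi d=/tu_et/meprugri
  ok
> listout p=/
  [tu_et/, wo]
> readout p=/wo
  nugriki
> crv p=/tu_et/plastuje
  ok
> listout p=/
  [tu_et/, wo]


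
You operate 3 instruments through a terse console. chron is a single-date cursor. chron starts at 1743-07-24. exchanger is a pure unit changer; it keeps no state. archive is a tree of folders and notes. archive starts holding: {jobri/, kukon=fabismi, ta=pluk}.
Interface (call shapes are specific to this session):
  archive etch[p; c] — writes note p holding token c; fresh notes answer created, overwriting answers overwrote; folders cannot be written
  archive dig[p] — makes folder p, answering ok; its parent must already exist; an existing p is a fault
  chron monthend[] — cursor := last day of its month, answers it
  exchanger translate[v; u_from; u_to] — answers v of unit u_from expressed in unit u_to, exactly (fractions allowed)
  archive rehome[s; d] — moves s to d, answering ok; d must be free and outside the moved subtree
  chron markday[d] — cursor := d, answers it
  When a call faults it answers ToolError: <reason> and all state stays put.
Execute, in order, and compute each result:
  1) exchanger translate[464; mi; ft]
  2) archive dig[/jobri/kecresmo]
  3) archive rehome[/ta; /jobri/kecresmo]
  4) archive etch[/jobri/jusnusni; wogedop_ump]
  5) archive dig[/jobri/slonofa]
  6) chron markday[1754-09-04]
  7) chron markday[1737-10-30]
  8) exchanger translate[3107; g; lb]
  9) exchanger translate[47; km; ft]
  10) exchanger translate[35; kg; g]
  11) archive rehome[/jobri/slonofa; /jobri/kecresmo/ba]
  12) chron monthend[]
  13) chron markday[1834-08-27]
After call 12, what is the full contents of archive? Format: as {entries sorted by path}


Answer: {jobri/, jobri/jusnusni=wogedop_ump, jobri/kecresmo/, jobri/kecresmo/ba/, kukon=fabismi, ta=pluk}

Derivation:
[in] exchanger translate v='464' u_from='mi' u_to='ft'
[out] 2449920
[in] archive dig p='/jobri/kecresmo'
[out] ok
[in] archive rehome s='/ta' d='/jobri/kecresmo'
[out] ToolError: exists
[in] archive etch p='/jobri/jusnusni' c='wogedop_ump'
[out] created
[in] archive dig p='/jobri/slonofa'
[out] ok
[in] chron markday d='1754-09-04'
[out] 1754-09-04
[in] chron markday d='1737-10-30'
[out] 1737-10-30
[in] exchanger translate v='3107' u_from='g' u_to='lb'
[out] 310700000/45359237
[in] exchanger translate v='47' u_from='km' u_to='ft'
[out] 58750000/381
[in] exchanger translate v='35' u_from='kg' u_to='g'
[out] 35000
[in] archive rehome s='/jobri/slonofa' d='/jobri/kecresmo/ba'
[out] ok
[in] chron monthend
[out] 1737-10-31
[in] chron markday d='1834-08-27'
[out] 1834-08-27


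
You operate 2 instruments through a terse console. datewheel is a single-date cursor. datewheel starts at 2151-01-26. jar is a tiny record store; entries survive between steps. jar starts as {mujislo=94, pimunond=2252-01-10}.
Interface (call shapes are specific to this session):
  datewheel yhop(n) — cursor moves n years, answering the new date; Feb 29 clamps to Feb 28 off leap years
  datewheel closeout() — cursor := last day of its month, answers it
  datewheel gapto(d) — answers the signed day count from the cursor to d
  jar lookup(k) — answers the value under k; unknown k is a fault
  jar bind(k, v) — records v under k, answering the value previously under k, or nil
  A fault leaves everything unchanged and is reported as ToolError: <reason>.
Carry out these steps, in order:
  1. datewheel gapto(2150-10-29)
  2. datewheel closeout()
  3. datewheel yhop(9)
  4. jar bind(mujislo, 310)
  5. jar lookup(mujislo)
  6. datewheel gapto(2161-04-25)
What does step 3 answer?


$ datewheel gapto d=2150-10-29
[out] -89
$ datewheel closeout
[out] 2151-01-31
$ datewheel yhop n=9
[out] 2160-01-31
$ jar bind k=mujislo v=310
[out] 94
$ jar lookup k=mujislo
[out] 310
$ datewheel gapto d=2161-04-25
[out] 450

Answer: 2160-01-31


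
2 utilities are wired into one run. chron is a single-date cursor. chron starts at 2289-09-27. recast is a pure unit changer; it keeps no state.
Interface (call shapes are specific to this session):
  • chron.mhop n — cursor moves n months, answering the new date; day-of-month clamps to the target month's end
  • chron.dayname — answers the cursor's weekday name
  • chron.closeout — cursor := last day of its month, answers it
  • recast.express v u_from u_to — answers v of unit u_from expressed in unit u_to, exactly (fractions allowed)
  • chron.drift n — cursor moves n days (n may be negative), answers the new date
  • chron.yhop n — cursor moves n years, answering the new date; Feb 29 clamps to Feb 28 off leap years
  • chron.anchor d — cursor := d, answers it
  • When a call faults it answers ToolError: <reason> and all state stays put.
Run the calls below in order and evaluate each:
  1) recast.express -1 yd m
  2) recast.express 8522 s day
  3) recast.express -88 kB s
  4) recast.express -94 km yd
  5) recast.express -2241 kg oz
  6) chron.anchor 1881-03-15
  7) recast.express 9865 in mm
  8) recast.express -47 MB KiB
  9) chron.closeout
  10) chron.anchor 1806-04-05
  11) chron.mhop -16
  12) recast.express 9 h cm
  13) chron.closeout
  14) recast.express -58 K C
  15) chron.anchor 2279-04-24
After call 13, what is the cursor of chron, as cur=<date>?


Answer: cur=1804-12-31

Derivation:
% express(v: -1, u_from: yd, u_to: m) == -1143/1250
% express(v: 8522, u_from: s, u_to: day) == 4261/43200
% express(v: -88, u_from: kB, u_to: s) == ToolError: incompatible units
% express(v: -94, u_from: km, u_to: yd) == -117500000/1143
% express(v: -2241, u_from: kg, u_to: oz) == -3585600000000/45359237
% anchor(d: 1881-03-15) == 1881-03-15
% express(v: 9865, u_from: in, u_to: mm) == 250571
% express(v: -47, u_from: MB, u_to: KiB) == -734375/16
% closeout() == 1881-03-31
% anchor(d: 1806-04-05) == 1806-04-05
% mhop(n: -16) == 1804-12-05
% express(v: 9, u_from: h, u_to: cm) == ToolError: incompatible units
% closeout() == 1804-12-31
% express(v: -58, u_from: K, u_to: C) == -6623/20
% anchor(d: 2279-04-24) == 2279-04-24


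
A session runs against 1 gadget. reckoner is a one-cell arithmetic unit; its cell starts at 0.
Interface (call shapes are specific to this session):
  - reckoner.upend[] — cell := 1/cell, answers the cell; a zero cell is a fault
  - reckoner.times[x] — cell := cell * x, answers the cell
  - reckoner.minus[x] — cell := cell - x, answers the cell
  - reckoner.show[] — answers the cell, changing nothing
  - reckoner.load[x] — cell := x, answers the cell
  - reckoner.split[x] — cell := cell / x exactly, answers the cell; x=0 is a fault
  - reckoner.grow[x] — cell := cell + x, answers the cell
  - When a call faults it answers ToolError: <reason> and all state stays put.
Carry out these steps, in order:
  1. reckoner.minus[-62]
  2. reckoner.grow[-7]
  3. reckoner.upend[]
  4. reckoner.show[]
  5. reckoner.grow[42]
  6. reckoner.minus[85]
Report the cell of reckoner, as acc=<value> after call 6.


>>> reckoner.minus x=-62
[out] 62
>>> reckoner.grow x=-7
[out] 55
>>> reckoner.upend
[out] 1/55
>>> reckoner.show
[out] 1/55
>>> reckoner.grow x=42
[out] 2311/55
>>> reckoner.minus x=85
[out] -2364/55

Answer: acc=-2364/55


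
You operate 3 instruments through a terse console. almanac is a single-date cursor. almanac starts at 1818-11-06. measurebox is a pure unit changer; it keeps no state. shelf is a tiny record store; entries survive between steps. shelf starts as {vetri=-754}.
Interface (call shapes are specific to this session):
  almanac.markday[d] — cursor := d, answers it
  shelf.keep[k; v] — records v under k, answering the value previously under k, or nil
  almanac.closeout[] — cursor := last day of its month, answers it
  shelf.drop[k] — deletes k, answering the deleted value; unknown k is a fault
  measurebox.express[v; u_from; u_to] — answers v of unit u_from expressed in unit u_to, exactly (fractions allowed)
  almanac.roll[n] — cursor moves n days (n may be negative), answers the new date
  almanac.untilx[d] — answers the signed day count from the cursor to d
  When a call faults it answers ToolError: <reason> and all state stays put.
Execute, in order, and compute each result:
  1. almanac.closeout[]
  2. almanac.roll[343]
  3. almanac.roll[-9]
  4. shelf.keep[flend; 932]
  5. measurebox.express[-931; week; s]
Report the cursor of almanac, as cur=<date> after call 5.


Answer: cur=1819-10-30

Derivation:
-> almanac.closeout()
<- 1818-11-30
-> almanac.roll(n→343)
<- 1819-11-08
-> almanac.roll(n→-9)
<- 1819-10-30
-> shelf.keep(k→flend, v→932)
<- nil
-> measurebox.express(v→-931, u_from→week, u_to→s)
<- -563068800


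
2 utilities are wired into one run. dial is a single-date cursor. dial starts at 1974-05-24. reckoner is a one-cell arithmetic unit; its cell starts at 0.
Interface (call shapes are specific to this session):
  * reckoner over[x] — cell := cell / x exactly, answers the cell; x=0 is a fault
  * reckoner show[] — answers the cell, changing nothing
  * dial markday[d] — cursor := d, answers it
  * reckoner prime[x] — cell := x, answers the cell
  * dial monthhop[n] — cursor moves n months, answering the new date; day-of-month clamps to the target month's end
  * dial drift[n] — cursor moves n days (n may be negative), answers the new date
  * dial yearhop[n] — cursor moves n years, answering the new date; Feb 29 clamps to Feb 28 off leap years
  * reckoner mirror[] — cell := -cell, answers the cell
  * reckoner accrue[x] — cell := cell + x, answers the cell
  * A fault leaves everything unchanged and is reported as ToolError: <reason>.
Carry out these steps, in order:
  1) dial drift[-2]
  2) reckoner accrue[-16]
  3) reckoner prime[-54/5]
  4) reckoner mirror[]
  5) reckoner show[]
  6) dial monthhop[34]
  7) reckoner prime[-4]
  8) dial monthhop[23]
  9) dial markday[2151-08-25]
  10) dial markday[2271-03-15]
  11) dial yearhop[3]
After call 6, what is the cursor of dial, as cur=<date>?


Answer: cur=1977-03-22

Derivation:
>> dial drift(n='-2')
<< 1974-05-22
>> reckoner accrue(x='-16')
<< -16
>> reckoner prime(x='-54/5')
<< -54/5
>> reckoner mirror()
<< 54/5
>> reckoner show()
<< 54/5
>> dial monthhop(n='34')
<< 1977-03-22
>> reckoner prime(x='-4')
<< -4
>> dial monthhop(n='23')
<< 1979-02-22
>> dial markday(d='2151-08-25')
<< 2151-08-25
>> dial markday(d='2271-03-15')
<< 2271-03-15
>> dial yearhop(n='3')
<< 2274-03-15


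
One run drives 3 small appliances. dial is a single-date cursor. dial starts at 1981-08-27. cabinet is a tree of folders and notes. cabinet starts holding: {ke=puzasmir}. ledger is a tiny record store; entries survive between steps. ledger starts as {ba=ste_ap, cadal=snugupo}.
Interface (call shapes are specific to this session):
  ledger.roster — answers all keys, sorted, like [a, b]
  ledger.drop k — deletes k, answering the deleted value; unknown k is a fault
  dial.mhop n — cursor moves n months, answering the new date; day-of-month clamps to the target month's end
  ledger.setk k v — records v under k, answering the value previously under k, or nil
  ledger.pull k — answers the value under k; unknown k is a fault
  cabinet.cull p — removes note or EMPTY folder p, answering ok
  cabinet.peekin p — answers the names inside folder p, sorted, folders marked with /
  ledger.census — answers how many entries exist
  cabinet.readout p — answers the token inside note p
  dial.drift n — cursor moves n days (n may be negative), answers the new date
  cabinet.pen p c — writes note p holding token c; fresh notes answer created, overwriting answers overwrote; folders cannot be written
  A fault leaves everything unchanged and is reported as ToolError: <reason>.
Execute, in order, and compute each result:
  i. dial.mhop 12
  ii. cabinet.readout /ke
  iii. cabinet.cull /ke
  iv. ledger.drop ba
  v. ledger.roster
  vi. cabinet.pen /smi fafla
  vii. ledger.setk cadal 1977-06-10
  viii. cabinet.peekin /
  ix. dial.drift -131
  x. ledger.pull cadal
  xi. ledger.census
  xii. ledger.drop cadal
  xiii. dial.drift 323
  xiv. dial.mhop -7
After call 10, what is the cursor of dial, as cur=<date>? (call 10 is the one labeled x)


Answer: cur=1982-04-18

Derivation:
Then dial.mhop on n='12', yielding 1982-08-27.
I use cabinet.readout on p='/ke', giving puzasmir.
Now I run cabinet.cull on p='/ke', → ok.
I call ledger.drop on k='ba', — result: ste_ap.
I try ledger.roster(), giving [cadal].
I call cabinet.pen on p='/smi', c='fafla', and observe created.
Then ledger.setk on k='cadal', v='1977-06-10', → snugupo.
I call cabinet.peekin on p='/': [smi].
Calling dial.drift on n='-131', — result: 1982-04-18.
I run ledger.pull on k='cadal', and get 1977-06-10.
I try ledger.census, yielding 1.
I use ledger.drop on k='cadal', which returns 1977-06-10.
Now I run dial.drift on n='323', → 1983-03-07.
Then dial.mhop on n='-7', and see 1982-08-07.


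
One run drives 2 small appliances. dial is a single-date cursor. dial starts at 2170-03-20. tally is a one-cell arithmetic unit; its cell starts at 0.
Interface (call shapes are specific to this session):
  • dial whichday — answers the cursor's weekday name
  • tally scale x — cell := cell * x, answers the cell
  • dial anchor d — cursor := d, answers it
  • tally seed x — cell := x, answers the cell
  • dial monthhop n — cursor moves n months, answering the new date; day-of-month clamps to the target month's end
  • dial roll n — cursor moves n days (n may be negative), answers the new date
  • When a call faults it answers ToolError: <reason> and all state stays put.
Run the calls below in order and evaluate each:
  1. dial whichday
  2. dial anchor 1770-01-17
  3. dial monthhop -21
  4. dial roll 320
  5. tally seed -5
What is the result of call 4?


Answer: 1769-03-03

Derivation:
// dial whichday() == Tuesday
// dial anchor(d=1770-01-17) == 1770-01-17
// dial monthhop(n=-21) == 1768-04-17
// dial roll(n=320) == 1769-03-03
// tally seed(x=-5) == -5


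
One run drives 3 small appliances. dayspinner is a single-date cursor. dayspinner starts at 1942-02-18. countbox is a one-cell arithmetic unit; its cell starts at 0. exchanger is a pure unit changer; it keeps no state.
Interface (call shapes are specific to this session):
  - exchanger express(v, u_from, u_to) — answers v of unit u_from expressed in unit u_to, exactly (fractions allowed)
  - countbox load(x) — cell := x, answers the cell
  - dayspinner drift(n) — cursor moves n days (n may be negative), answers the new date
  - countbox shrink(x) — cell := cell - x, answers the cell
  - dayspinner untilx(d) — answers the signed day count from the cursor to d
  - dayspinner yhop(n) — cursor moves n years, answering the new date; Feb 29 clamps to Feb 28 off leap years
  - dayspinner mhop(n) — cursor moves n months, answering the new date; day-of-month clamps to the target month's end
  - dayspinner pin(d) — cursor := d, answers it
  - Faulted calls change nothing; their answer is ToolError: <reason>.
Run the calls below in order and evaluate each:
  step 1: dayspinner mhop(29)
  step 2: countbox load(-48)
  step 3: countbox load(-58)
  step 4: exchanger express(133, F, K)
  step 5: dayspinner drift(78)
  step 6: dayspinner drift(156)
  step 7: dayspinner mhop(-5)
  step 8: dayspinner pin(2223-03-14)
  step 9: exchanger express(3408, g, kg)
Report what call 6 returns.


Answer: 1945-03-09

Derivation:
I use dayspinner mhop with 29: 1944-07-18.
I call countbox load with -48, and get -48.
Then countbox load with -58, and observe -58.
Then exchanger express with 133, F, K, yielding 59267/180.
Using dayspinner drift with 78, → 1944-10-04.
I use dayspinner drift with 156, — result: 1945-03-09.
Calling dayspinner mhop with -5, → 1944-10-09.
Invoking dayspinner pin with 2223-03-14, → 2223-03-14.
Using exchanger express with 3408, g, kg: 426/125.


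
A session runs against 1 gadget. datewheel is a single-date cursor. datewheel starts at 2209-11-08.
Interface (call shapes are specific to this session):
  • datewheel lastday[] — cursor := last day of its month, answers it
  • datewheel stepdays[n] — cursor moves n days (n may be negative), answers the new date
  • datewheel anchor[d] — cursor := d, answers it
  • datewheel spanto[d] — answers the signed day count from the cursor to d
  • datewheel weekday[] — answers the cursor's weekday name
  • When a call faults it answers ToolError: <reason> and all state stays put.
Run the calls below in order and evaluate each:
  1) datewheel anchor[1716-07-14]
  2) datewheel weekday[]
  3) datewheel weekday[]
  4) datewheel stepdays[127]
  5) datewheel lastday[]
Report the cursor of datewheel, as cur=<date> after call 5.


Answer: cur=1716-11-30

Derivation:
// datewheel anchor(d=1716-07-14) : 1716-07-14
// datewheel weekday() : Tuesday
// datewheel weekday() : Tuesday
// datewheel stepdays(n=127) : 1716-11-18
// datewheel lastday() : 1716-11-30


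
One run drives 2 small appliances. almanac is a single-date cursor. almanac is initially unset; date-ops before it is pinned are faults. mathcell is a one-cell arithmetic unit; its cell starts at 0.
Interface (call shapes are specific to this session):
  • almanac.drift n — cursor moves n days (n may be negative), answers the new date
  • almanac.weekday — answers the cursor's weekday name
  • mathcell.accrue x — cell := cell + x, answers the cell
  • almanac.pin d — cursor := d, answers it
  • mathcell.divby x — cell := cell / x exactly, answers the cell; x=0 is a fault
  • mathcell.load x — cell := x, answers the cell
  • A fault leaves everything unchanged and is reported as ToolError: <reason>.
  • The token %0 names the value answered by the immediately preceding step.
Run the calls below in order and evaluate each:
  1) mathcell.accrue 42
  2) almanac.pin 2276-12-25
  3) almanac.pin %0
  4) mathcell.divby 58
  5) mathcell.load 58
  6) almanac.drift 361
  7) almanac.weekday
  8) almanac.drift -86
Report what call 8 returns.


Answer: 2277-09-26

Derivation:
-> mathcell.accrue(x: 42)
<- 42
-> almanac.pin(d: 2276-12-25)
<- 2276-12-25
-> almanac.pin(d: %0)
<- 2276-12-25
-> mathcell.divby(x: 58)
<- 21/29
-> mathcell.load(x: 58)
<- 58
-> almanac.drift(n: 361)
<- 2277-12-21
-> almanac.weekday()
<- Friday
-> almanac.drift(n: -86)
<- 2277-09-26


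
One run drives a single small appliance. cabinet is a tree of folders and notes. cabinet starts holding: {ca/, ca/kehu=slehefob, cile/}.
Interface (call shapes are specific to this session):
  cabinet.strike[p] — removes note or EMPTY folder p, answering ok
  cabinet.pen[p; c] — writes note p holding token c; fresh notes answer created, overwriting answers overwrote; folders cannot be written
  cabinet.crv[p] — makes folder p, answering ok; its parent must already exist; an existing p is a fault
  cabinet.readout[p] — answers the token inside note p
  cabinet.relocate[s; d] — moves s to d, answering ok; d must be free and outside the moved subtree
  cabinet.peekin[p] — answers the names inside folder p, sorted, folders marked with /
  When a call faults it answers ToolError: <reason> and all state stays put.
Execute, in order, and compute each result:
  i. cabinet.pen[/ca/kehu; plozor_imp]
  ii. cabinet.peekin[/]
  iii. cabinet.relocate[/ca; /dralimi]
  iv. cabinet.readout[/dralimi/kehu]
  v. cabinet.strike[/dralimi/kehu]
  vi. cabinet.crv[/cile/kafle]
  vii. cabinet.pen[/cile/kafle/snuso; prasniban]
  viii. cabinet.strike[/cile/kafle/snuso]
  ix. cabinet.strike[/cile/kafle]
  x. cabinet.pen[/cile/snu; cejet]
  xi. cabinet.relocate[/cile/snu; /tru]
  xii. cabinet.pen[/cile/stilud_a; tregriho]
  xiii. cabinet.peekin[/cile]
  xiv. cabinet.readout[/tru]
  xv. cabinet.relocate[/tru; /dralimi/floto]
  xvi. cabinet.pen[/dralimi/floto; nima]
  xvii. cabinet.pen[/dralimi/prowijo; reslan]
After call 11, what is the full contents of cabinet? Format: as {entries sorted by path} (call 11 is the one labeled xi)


I try cabinet.pen with p: /ca/kehu, c: plozor_imp, yielding overwrote.
I run cabinet.peekin with p: /, → [ca/, cile/].
Calling cabinet.relocate with s: /ca, d: /dralimi, → ok.
Next I call cabinet.readout with p: /dralimi/kehu, which returns plozor_imp.
I use cabinet.strike with p: /dralimi/kehu, giving ok.
I run cabinet.crv with p: /cile/kafle, giving ok.
I invoke cabinet.pen with p: /cile/kafle/snuso, c: prasniban, yielding created.
I run cabinet.strike with p: /cile/kafle/snuso, which returns ok.
I use cabinet.strike with p: /cile/kafle, → ok.
I call cabinet.pen with p: /cile/snu, c: cejet, which returns created.
I invoke cabinet.relocate with s: /cile/snu, d: /tru: ok.
I use cabinet.pen with p: /cile/stilud_a, c: tregriho, — result: created.
Using cabinet.peekin with p: /cile, and see [stilud_a].
Invoking cabinet.readout with p: /tru, and see cejet.
I invoke cabinet.relocate with s: /tru, d: /dralimi/floto, and see ok.
Next I call cabinet.pen with p: /dralimi/floto, c: nima, → overwrote.
Using cabinet.pen with p: /dralimi/prowijo, c: reslan, → created.

Answer: {cile/, dralimi/, tru=cejet}


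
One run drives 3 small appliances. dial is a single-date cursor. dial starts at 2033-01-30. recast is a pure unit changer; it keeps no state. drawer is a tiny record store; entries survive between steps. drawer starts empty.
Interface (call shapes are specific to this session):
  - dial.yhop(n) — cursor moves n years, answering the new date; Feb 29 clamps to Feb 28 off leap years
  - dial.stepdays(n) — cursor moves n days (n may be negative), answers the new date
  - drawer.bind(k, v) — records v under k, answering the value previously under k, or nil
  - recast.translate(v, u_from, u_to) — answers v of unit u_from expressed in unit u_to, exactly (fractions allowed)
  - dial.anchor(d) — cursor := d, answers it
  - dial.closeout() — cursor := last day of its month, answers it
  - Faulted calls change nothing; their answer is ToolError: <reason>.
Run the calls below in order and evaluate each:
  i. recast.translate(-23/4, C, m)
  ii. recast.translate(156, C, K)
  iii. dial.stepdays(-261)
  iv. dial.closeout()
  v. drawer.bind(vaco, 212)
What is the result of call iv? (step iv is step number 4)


Answer: 2032-05-31

Derivation:
Calling translate with v→-23/4, u_from→C, u_to→m, which returns ToolError: incompatible units.
I run translate with v→156, u_from→C, u_to→K, and observe 8583/20.
I call stepdays with n→-261, and see 2032-05-14.
I run closeout, yielding 2032-05-31.
I invoke bind with k→vaco, v→212, which returns nil.


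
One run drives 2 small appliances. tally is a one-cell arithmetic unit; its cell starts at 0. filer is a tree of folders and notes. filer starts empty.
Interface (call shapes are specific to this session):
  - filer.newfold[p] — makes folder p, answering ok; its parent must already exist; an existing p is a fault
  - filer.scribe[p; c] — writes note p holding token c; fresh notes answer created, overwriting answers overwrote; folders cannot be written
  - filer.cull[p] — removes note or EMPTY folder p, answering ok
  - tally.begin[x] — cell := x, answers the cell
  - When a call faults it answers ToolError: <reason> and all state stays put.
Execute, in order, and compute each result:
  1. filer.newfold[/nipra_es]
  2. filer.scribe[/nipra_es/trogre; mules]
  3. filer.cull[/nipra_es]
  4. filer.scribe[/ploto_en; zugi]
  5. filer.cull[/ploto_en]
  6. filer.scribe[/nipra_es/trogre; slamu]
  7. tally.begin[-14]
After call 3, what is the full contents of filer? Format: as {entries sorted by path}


CALL filer.newfold[/nipra_es]
RET  ok
CALL filer.scribe[/nipra_es/trogre; mules]
RET  created
CALL filer.cull[/nipra_es]
RET  ToolError: not empty
CALL filer.scribe[/ploto_en; zugi]
RET  created
CALL filer.cull[/ploto_en]
RET  ok
CALL filer.scribe[/nipra_es/trogre; slamu]
RET  overwrote
CALL tally.begin[-14]
RET  -14

Answer: {nipra_es/, nipra_es/trogre=mules}


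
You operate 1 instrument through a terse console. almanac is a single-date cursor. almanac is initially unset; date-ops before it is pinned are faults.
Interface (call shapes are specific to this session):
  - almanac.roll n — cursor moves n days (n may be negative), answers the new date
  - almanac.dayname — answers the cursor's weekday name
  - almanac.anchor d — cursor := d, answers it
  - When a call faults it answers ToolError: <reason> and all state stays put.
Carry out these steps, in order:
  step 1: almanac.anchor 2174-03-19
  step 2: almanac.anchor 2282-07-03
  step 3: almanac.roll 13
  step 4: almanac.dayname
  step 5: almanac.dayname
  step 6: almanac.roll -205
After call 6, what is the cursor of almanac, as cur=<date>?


Answer: cur=2281-12-23

Derivation:
$ anchor d: 2174-03-19
[out] 2174-03-19
$ anchor d: 2282-07-03
[out] 2282-07-03
$ roll n: 13
[out] 2282-07-16
$ dayname
[out] Sunday
$ dayname
[out] Sunday
$ roll n: -205
[out] 2281-12-23


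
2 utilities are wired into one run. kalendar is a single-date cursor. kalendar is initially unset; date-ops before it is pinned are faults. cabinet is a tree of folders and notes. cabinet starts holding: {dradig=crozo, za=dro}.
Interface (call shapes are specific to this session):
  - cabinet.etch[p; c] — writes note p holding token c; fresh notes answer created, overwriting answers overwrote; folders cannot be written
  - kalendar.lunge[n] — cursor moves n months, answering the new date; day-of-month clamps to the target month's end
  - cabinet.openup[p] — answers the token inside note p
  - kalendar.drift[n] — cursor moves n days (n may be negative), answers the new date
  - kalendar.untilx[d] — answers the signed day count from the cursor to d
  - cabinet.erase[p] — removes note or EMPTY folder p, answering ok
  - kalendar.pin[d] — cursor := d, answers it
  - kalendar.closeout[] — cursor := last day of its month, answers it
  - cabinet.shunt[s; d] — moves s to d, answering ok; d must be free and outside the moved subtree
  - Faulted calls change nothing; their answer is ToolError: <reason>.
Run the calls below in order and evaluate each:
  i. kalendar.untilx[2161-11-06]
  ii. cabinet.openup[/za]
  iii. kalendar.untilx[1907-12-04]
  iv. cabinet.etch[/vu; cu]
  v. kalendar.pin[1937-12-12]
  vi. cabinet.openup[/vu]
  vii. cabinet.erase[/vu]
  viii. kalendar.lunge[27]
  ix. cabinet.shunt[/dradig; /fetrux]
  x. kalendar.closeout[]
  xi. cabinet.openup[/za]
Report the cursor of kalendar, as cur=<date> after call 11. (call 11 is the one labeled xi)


Do: kalendar.untilx[d→2161-11-06]
See: ToolError: no date set
Do: cabinet.openup[p→/za]
See: dro
Do: kalendar.untilx[d→1907-12-04]
See: ToolError: no date set
Do: cabinet.etch[p→/vu; c→cu]
See: created
Do: kalendar.pin[d→1937-12-12]
See: 1937-12-12
Do: cabinet.openup[p→/vu]
See: cu
Do: cabinet.erase[p→/vu]
See: ok
Do: kalendar.lunge[n→27]
See: 1940-03-12
Do: cabinet.shunt[s→/dradig; d→/fetrux]
See: ok
Do: kalendar.closeout[]
See: 1940-03-31
Do: cabinet.openup[p→/za]
See: dro

Answer: cur=1940-03-31


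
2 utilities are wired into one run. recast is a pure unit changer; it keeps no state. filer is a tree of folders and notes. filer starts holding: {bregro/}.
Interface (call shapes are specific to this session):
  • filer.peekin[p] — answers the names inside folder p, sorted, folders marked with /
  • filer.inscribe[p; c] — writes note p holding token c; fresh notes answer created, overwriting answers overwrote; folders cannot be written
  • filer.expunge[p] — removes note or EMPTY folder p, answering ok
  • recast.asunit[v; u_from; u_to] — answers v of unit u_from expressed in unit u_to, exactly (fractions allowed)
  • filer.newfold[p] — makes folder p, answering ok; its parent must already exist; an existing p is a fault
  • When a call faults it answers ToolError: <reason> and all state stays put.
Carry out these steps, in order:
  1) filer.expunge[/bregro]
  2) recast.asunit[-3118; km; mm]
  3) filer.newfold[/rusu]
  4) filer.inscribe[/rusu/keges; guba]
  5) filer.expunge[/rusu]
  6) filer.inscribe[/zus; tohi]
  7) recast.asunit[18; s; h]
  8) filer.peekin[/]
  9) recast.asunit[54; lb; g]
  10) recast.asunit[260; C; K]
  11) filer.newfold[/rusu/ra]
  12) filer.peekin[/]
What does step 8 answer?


Answer: [rusu/, zus]

Derivation:
Invoking expunge passing p='/bregro', and see ok.
Then asunit passing v='-3118', u_from='km', u_to='mm', which returns -3118000000.
Calling newfold passing p='/rusu', yielding ok.
Using inscribe passing p='/rusu/keges', c='guba', — result: created.
I use expunge passing p='/rusu', and get ToolError: not empty.
Next I call inscribe passing p='/zus', c='tohi', → created.
I try asunit passing v='18', u_from='s', u_to='h', giving 1/200.
I try peekin passing p='/', and see [rusu/, zus].
I run asunit passing v='54', u_from='lb', u_to='g', which returns 1224699399/50000.
Now I run asunit passing v='260', u_from='C', u_to='K', yielding 10663/20.
I invoke newfold passing p='/rusu/ra', and observe ok.
I invoke peekin passing p='/', and get [rusu/, zus].


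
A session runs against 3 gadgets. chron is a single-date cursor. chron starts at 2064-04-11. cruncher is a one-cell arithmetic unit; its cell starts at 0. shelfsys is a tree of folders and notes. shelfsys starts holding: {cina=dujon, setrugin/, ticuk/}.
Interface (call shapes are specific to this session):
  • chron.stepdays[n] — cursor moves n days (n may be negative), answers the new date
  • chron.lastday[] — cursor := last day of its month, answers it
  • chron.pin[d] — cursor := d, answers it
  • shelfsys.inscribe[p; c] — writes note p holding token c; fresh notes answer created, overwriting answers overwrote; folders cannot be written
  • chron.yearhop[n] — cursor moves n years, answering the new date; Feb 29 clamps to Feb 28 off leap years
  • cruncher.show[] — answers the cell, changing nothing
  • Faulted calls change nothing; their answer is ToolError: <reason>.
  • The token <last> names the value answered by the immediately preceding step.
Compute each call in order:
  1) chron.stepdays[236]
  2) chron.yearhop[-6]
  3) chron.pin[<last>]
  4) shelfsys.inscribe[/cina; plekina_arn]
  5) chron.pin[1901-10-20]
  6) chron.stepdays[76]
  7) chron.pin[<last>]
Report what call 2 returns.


Using stepdays with n→236, giving 2064-12-03.
Now I run yearhop with n→-6, and observe 2058-12-03.
Then pin with d→<last>, and see 2058-12-03.
Then inscribe with p→/cina, c→plekina_arn, giving overwrote.
Invoking pin with d→1901-10-20, which returns 1901-10-20.
I invoke stepdays with n→76, and see 1902-01-04.
I use pin with d→<last>, → 1902-01-04.

Answer: 2058-12-03


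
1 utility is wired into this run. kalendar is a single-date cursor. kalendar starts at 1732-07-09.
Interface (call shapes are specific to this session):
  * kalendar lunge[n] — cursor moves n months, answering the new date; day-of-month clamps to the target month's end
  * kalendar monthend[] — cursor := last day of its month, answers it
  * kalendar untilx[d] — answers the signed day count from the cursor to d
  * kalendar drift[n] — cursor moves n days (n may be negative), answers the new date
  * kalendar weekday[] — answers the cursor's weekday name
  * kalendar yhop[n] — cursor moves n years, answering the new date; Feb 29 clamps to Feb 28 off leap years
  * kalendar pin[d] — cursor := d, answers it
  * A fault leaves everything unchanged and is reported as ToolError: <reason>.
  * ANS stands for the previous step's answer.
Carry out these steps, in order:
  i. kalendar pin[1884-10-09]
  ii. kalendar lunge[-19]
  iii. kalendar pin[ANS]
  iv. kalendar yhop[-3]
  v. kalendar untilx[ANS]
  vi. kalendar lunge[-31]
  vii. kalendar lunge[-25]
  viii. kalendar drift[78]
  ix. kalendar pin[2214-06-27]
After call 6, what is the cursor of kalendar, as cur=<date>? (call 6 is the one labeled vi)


Answer: cur=1877-08-09

Derivation:
I run kalendar pin passing d: 1884-10-09, giving 1884-10-09.
I call kalendar lunge passing n: -19, and observe 1883-03-09.
I use kalendar pin passing d: ANS, and see 1883-03-09.
Calling kalendar yhop passing n: -3, and see 1880-03-09.
I run kalendar untilx passing d: ANS, and observe 0.
Calling kalendar lunge passing n: -31: 1877-08-09.
Next I call kalendar lunge passing n: -25, — result: 1875-07-09.
Now I run kalendar drift passing n: 78, and see 1875-09-25.
Next I call kalendar pin passing d: 2214-06-27, and see 2214-06-27.


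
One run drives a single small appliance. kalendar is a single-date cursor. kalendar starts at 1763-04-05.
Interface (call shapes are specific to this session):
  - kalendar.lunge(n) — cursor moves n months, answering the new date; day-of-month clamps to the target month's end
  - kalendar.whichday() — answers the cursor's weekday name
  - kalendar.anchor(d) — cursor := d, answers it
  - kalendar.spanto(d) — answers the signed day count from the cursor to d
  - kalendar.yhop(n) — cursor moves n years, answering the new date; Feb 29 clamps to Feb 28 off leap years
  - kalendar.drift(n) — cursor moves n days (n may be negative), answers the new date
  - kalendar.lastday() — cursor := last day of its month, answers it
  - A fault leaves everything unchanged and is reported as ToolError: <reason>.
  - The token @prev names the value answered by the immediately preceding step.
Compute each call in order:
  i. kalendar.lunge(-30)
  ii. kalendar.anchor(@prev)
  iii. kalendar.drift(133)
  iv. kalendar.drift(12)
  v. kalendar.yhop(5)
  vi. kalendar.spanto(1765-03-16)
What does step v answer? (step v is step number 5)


CALL kalendar.lunge[n=-30]
RET  1760-10-05
CALL kalendar.anchor[d=@prev]
RET  1760-10-05
CALL kalendar.drift[n=133]
RET  1761-02-15
CALL kalendar.drift[n=12]
RET  1761-02-27
CALL kalendar.yhop[n=5]
RET  1766-02-27
CALL kalendar.spanto[d=1765-03-16]
RET  -348

Answer: 1766-02-27


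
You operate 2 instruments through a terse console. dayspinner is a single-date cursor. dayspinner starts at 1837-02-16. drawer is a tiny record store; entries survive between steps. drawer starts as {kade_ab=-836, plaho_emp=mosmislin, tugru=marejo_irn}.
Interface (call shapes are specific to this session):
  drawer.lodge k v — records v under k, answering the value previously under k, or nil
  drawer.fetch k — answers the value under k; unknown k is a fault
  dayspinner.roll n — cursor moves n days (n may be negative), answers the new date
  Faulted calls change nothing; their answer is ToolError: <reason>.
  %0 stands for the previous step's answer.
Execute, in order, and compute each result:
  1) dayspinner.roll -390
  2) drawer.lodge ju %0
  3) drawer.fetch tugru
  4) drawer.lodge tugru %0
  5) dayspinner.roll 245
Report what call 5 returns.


Answer: 1836-09-24

Derivation:
I call dayspinner.roll on n=-390, → 1836-01-23.
Invoking drawer.lodge on k=ju, v=%0, yielding nil.
Using drawer.fetch on k=tugru, which returns marejo_irn.
I call drawer.lodge on k=tugru, v=%0, and get marejo_irn.
Now I run dayspinner.roll on n=245: 1836-09-24.
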